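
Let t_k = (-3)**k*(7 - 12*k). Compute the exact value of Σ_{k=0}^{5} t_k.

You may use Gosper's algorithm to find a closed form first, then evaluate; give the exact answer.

Σ = 10210

Step 1: r(k) = 3*(-12*k - 5)/(12*k - 7).
A = -3, B = 1, C = k - 7/12.
Key eq: (-3)·f(k+1) = (1)·f(k) + (k - 7/12).
d = 1 from the (0,0,1) case.
Solve for f: f(k) = -(3*k - 4)/12 (degree 1 ≤ 1).
Get s_k = R·t_k = (-3)**k*(3*k - 4) with R(k) = B(k−1)f(k)/C(k) = -(3*k - 4)/(12*k - 7).
Verify: (-3)**k*(7 - 12*k) matches t_k.
Telescoping: Σ = s_(6) − s_(0) = 10206 − (-4) = 10210.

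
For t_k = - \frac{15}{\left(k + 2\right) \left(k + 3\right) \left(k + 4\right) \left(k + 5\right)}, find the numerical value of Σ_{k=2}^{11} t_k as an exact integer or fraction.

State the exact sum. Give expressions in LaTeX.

Σ = -9/224

t_(k+1)/t_k = (k + 2)/(k + 6).
Gosper form: A/B · C(k+1)/C(k) with A=k + 2, B=k + 6, C=1.
Need (k + 2)·f(k+1) − (k + 5)·f(k) = 1.
From deg A=1, deg B=1, deg C=0: d=3.
Coefficient equations give f(k) = k*(k**2 + 9*k + 26)/72.
Certificate R = B(k−1)f/C = k*(k + 5)*(k**2 + 9*k + 26)/72 gives s_k = 5*k*(-k**2 - 9*k - 26)/(24*(k + 2)*(k + 3)*(k + 4)).
Δs = -15/(k**4 + 14*k**3 + 71*k**2 + 154*k + 120), as required.
Evaluate s at k=12 and k=2: -139/672 and -1/6; difference -9/224.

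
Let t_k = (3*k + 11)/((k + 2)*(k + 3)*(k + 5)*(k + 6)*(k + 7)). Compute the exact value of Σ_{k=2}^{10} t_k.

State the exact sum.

Compute t_(k+1)/t_k: get (k + 2)*(k + 5)*(3*k + 14)/((k + 4)*(k + 8)*(3*k + 11)).
Factor: A=k + 2; B=k + 8; C=k**2 + 23*k/3 + 44/3.
Need (k + 2)·f(k+1) − (k + 7)·f(k) = k**2 + 23*k/3 + 44/3.
Degrees (1,1,2) ⇒ d ≤ 5.
Match coefficients ⇒ f(k) = k*(k + 3)*(k + 4)*(k**2 + 13*k + 52)/180.
Certificate R = B(k−1)f/C = k*(k + 3)*(k + 7)*(k**2 + 13*k + 52)/(60*(3*k + 11)) gives s_k = k*(k**2 + 13*k + 52)/(60*(k**3 + 13*k**2 + 52*k + 60)).
Verify: (3*k + 11)/(k**5 + 23*k**4 + 203*k**3 + 853*k**2 + 1692*k + 1260) matches t_k.
Sum = s_(11) − s_(2); s_(11) = 869/53040, s_(2) = 41/3360 ⇒ 207/49504.

Σ = 207/49504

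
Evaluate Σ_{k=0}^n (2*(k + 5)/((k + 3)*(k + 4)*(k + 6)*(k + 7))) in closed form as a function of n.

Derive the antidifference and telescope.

S(n) = (n**2 + 11*n + 10)/(18*(n**2 + 11*n + 28))

The ratio is (k + 3)*(k + 6)**2/((k + 5)**2*(k + 8)).
Normal form (A,B,C) = (k + 3, k + 8, k**2 + 10*k + 25).
Key eq: (k + 3)·f(k+1) = (k + 7)·f(k) + (k**2 + 10*k + 25).
d = 4 from the (1,1,2) case.
Coefficient equations give f(k) = k*(k + 4)*(k + 5)*(k + 9)/36.
Certificate R = B(k−1)f/C = k*(k + 4)*(k + 7)*(k + 9)/(36*(k + 5)) gives s_k = k*(k + 9)/(18*(k**2 + 9*k + 18)).
Check: Δs_k = 2*(k + 5)/(k**4 + 20*k**3 + 145*k**2 + 450*k + 504). ✓
Σ_(k=0)^n t_k = s_(n+1) − s_(0) = ((n**2 + 11*n + 10)/(18*(n**2 + 11*n + 28))) − (0), i.e. (n**2 + 11*n + 10)/(18*(n**2 + 11*n + 28)).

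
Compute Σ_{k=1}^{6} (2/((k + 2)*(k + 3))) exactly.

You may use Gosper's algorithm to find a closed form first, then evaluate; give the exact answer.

Compute t_(k+1)/t_k: get (k + 2)/(k + 4).
A = k + 2, B = k + 4, C = 1.
Need (k + 2)·f(k+1) − (k + 3)·f(k) = 1.
Degrees (1,1,0) ⇒ d ≤ 1.
Match coefficients ⇒ f(k) = k/2.
R(k) = B(k−1)·f(k)/C(k) = k*(k + 3)/2; s_k = R·t_k = k/(k + 2).
Δs = 2/(k**2 + 5*k + 6), as required.
Σ_(k=1)^(6) t_k = s_(7) − s_(1) = 7/9 − (1/3) = 4/9.

Σ = 4/9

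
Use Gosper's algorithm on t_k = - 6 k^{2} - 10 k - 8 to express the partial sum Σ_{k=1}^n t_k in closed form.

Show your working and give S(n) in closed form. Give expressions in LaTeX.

S(n) = 2 n \left(- n^{2} - 4 n - 7\right)

t_(k+1)/t_k = (3*k**2 + 11*k + 12)/(3*k**2 + 5*k + 4).
Take A(k)=1, B(k)=1, C(k)=k**2 + 5*k/3 + 4/3.
Set up (1)·f(k+1) − (1)·f(k) − (k**2 + 5*k/3 + 4/3) = 0.
From deg A=0, deg B=0, deg C=2: d=3.
Solving with deg f ≤ 3: f(k) = k*(k**2 + k + 2)/3.
Get s_k = R·t_k = 2*k*(-k**2 - k - 2) with R(k) = B(k−1)f(k)/C(k) = k*(k**2 + k + 2)/(3*k**2 + 5*k + 4).
Verify: -6*k**2 - 10*k - 8 matches t_k.
Σ_(k=1)^n t_k = s_(n+1) − s_(1) = (-2*n**3 - 8*n**2 - 14*n - 8) − (-8), i.e. 2*n*(-n**2 - 4*n - 7).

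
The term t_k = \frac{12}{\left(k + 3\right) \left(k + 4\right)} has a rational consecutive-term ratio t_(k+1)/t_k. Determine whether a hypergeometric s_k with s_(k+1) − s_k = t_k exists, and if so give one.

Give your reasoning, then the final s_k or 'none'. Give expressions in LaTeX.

s_k = \frac{4 k}{k + 3}

Ratio r(k) = (k + 3)/(k + 5).
Normal form (A,B,C) = (k + 3, k + 5, 1).
f must satisfy (k + 3)·f(k+1) − (k + 4)·f(k) = 1.
d = 1 from the (1,1,0) case.
Coefficient equations give f(k) = k/3.
So s_k = (B(k−1)f/C)·t_k = (k*(k + 4)/3)·t_k = 4*k/(k + 3).
Δs = 12/(k**2 + 7*k + 12), as required.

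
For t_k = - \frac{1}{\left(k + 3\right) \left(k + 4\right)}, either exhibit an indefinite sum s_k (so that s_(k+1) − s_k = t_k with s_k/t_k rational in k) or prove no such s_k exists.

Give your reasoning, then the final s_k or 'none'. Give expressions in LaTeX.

The ratio is (k + 3)/(k + 5).
Take A(k)=k + 3, B(k)=k + 5, C(k)=1.
Set up (k + 3)·f(k+1) − (k + 4)·f(k) − (1) = 0.
d = 1 from the (1,1,0) case.
Solve for f: f(k) = k/3 (degree 1 ≤ 1).
So s_k = (B(k−1)f/C)·t_k = (k*(k + 4)/3)·t_k = -k/(3*k + 9).
Check: Δs_k = -1/(k**2 + 7*k + 12). ✓

s_k = - \frac{k}{3 k + 9}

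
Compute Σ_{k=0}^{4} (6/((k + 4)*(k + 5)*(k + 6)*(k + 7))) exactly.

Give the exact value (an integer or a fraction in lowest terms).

t_(k+1)/t_k = (k + 4)/(k + 8).
Normal form (A,B,C) = (k + 4, k + 8, 1).
Need (k + 4)·f(k+1) − (k + 7)·f(k) = 1.
From deg A=1, deg B=1, deg C=0: d=3.
Solve for f: f(k) = k*(k**2 + 15*k + 74)/360 (degree 3 ≤ 3).
Then R = B(k−1)f/C = k*(k + 7)*(k**2 + 15*k + 74)/360, so s_k = R(k)·t_k = k*(k**2 + 15*k + 74)/(60*(k + 4)*(k + 5)*(k + 6)).
Δs = 6/(k**4 + 22*k**3 + 179*k**2 + 638*k + 840), as required.
Sum = s_(5) − s_(0); s_(5) = 29/1980, s_(0) = 0 ⇒ 29/1980.

Σ = 29/1980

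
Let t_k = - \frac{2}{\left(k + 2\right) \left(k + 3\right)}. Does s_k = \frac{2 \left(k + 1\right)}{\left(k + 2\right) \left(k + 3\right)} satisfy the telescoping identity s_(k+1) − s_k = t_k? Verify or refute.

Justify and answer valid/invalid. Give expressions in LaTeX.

s_(k+1) = 2*(k + 2)/((k + 3)*(k + 4))
s_(k+1) − s_k = -2*k/(k**3 + 9*k**2 + 26*k + 24)
(s_(k+1) − s_k) − t_k = 8/(k**3 + 9*k**2 + 26*k + 24)

Invalid: residual \frac{8}{k^{3} + 9 k^{2} + 26 k + 24} ≠ 0.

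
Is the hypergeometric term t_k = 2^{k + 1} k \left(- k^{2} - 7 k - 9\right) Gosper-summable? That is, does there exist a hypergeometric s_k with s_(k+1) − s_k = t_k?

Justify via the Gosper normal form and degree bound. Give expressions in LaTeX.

r(k) = 2*(k + 1)*(7*k + (k + 1)**2 + 16)/(k*(k**2 + 7*k + 9)) after simplifying.
So A=2 and B=1, with C=k**3 + 7*k**2 + 9*k.
Solve (2)·f(k+1) − (1)·f(k) = k**3 + 7*k**2 + 9*k.
deg f ≤ 3 (via 0,0,3).
Match coefficients ⇒ f(k) = k**3 + k**2 - k - 2.
So s_k = (B(k−1)f/C)·t_k = ((k**3 + k**2 - k - 2)/(k*(k**2 + 7*k + 9)))·t_k = 2**(k + 1)*(-k**3 - k**2 + k + 2).
Verify: 2**(k + 1)*k*(-k**2 - 7*k - 9) matches t_k.

Yes. s_k = 2^{k + 1} \left(- k^{3} - k^{2} + k + 2\right).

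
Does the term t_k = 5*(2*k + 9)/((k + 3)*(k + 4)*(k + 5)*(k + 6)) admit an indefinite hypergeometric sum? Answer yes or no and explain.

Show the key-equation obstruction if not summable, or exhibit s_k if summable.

Yes. s_k = k*(k + 8)/(3*(k**2 + 8*k + 15)).

The ratio is (k + 3)*(2*k + 11)/((k + 7)*(2*k + 9)).
So A=k + 3 and B=k + 7, with C=k + 9/2.
Set up (k + 3)·f(k+1) − (k + 6)·f(k) − (k + 9/2) = 0.
d = 3 from the (1,1,1) case.
A polynomial solution: f(k) = k*(k + 4)*(k + 8)/30.
Certificate R = B(k−1)f/C = k*(k + 4)*(k + 6)*(k + 8)/(15*(2*k + 9)) gives s_k = k*(k + 8)/(3*(k**2 + 8*k + 15)).
Δs = 5*(2*k + 9)/(k**4 + 18*k**3 + 119*k**2 + 342*k + 360), as required.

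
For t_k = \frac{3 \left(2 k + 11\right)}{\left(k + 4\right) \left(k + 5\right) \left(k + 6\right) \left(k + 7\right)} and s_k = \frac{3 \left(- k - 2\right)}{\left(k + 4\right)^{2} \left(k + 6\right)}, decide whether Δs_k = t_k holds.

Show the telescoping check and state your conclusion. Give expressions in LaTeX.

Invalid: residual \frac{6 \left(- 3 k^{2} - 31 k - 79\right)}{k^{6} + 31 k^{5} + 397 k^{4} + 2689 k^{3} + 10162 k^{2} + 20320 k + 16800} ≠ 0.

s_(k+1) = 3*(-k - 3)/((k + 5)**2*(k + 7))
s_(k+1) − s_k = 3*(2*k**3 + 23*k**2 + 77*k + 62)/(k**6 + 31*k**5 + 397*k**4 + 2689*k**3 + 10162*k**2 + 20320*k + 16800)
(s_(k+1) − s_k) − t_k = 6*(-3*k**2 - 31*k - 79)/(k**6 + 31*k**5 + 397*k**4 + 2689*k**3 + 10162*k**2 + 20320*k + 16800)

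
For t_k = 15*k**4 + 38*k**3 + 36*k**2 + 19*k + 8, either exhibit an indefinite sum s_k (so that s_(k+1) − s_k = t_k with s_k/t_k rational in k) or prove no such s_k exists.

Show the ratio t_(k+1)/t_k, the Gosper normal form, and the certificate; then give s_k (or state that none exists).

Step 1: r(k) = (15*k**4 + 98*k**3 + 240*k**2 + 265*k + 116)/(15*k**4 + 38*k**3 + 36*k**2 + 19*k + 8).
Normal form (A,B,C) = (1, 1, k**4 + 38*k**3/15 + 12*k**2/5 + 19*k/15 + 8/15).
f must satisfy (1)·f(k+1) − (1)·f(k) = k**4 + 38*k**3/15 + 12*k**2/5 + 19*k/15 + 8/15.
deg f ≤ 5 (via 0,0,4).
Solving with deg f ≤ 5: f(k) = k*(3*k**4 + 2*k**3 - 2*k**2 + k + 4)/15.
Certificate R = B(k−1)f/C = k*(3*k**4 + 2*k**3 - 2*k**2 + k + 4)/(15*k**4 + 38*k**3 + 36*k**2 + 19*k + 8) gives s_k = k*(3*k**4 + 2*k**3 - 2*k**2 + k + 4).
Verify: 15*k**4 + 38*k**3 + 36*k**2 + 19*k + 8 matches t_k.

s_k = k*(3*k**4 + 2*k**3 - 2*k**2 + k + 4)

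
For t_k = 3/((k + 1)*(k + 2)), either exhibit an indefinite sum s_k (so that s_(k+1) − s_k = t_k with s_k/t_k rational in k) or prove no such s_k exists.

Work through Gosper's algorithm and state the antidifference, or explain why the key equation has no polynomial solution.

s_k = 3*k/(k + 1)

t_(k+1)/t_k = (k + 1)/(k + 3).
So A=k + 1 and B=k + 3, with C=1.
Solve (k + 1)·f(k+1) − (k + 2)·f(k) = 1.
Bound: deg f ≤ 1.
Solve for f: f(k) = k (degree 1 ≤ 1).
Certificate R = B(k−1)f/C = k*(k + 2) gives s_k = 3*k/(k + 1).
s_(k+1) − s_k = 3/(k**2 + 3*k + 2) = t_k.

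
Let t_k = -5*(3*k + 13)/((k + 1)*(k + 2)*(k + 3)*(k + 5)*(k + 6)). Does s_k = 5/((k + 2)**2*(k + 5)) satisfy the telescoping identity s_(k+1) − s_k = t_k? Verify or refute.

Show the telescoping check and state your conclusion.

s_(k+1) = 5/((k + 3)**2*(k + 6))
s_(k+1) − s_k = 5/((k + 3)**2*(k + 6)) - 5/((k + 2)**2*(k + 5))
(s_(k+1) − s_k) − t_k = 20*(k**2 + 7*k + 11)/(k**7 + 22*k**6 + 198*k**5 + 944*k**4 + 2573*k**3 + 4002*k**2 + 3276*k + 1080)

Invalid: residual 20*(k**2 + 7*k + 11)/(k**7 + 22*k**6 + 198*k**5 + 944*k**4 + 2573*k**3 + 4002*k**2 + 3276*k + 1080) ≠ 0.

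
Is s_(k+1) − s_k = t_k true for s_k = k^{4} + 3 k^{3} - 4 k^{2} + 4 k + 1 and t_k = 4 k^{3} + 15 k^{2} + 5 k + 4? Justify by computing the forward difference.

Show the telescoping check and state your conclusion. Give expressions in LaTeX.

valid; difference matches t_k

s_(k+1) = k**4 + 7*k**3 + 11*k**2 + 9*k + 5
s_(k+1) − s_k = 4*k**3 + 15*k**2 + 5*k + 4
(s_(k+1) − s_k) − t_k = 0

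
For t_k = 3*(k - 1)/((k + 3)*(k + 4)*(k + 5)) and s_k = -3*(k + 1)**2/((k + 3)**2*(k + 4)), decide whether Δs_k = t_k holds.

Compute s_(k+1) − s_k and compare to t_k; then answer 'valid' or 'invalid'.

s_(k+1) = -3*(k + 2)**2/((k + 4)**2*(k + 5))
s_(k+1) − s_k = 3*(k**3 + 2*k**2 - 11*k - 16)/(k**5 + 19*k**4 + 143*k**3 + 533*k**2 + 984*k + 720)
(s_(k+1) − s_k) − t_k = 12*(-k**2 - 4*k - 1)/(k**5 + 19*k**4 + 143*k**3 + 533*k**2 + 984*k + 720)

Invalid: residual 12*(-k**2 - 4*k - 1)/(k**5 + 19*k**4 + 143*k**3 + 533*k**2 + 984*k + 720) ≠ 0.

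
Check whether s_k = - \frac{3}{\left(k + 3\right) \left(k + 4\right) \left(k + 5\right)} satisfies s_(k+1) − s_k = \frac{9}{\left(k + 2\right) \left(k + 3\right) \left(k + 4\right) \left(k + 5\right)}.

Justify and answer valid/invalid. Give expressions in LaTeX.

s_(k+1) = -3/((k + 4)*(k + 5)*(k + 6))
s_(k+1) − s_k = 9/((k + 3)*(k + 4)*(k + 5)*(k + 6))
(s_(k+1) − s_k) − t_k = -36/((k + 2)*(k + 3)*(k + 4)*(k + 5)*(k + 6))

Invalid: residual - \frac{36}{k^{5} + 20 k^{4} + 155 k^{3} + 580 k^{2} + 1044 k + 720} ≠ 0.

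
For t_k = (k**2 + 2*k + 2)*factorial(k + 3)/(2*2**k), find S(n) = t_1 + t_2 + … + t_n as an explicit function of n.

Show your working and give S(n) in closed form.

The ratio is (k + 4)*(2*k + (k + 1)**2 + 4)/(2*(k**2 + 2*k + 2)).
Gosper form: A/B · C(k+1)/C(k) with A=k/2 + 2, B=1, C=k**2 + 2*k + 2.
f must satisfy (k/2 + 2)·f(k+1) − (1)·f(k) = k**2 + 2*k + 2.
Bound: deg f ≤ 1.
Solve for f: f(k) = 2*(k - 1) (degree 1 ≤ 1).
Get s_k = R·t_k = (k - 1)*factorial(k + 3)/2**k with R(k) = B(k−1)f(k)/C(k) = 2*(k - 1)/(k**2 + 2*k + 2).
s_(k+1) − s_k = (k**2 + 2*k + 2)*factorial(k + 3)/(2*2**k) = t_k.
Evaluate: s_(n+1) = 2**(-n - 1)*n*factorial(n + 4); subtract s_(1) = 0 ⇒ S(n) = 2**(-n - 1)*n*factorial(n + 4).

S(n) = 2**(-n - 1)*n*factorial(n + 4)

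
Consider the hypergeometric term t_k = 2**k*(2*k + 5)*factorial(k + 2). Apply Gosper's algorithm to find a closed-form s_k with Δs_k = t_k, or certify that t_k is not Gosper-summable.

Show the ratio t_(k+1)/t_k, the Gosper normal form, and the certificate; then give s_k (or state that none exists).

Compute t_(k+1)/t_k: get 2*(k + 3)*(2*k + 7)/(2*k + 5).
Take A(k)=2*k + 6, B(k)=1, C(k)=k + 5/2.
Solve (2*k + 6)·f(k+1) − (1)·f(k) = k + 5/2.
From deg A=1, deg B=0, deg C=1: d=0.
A polynomial solution: f(k) = 1/2.
Then R = B(k−1)f/C = 1/(2*k + 5), so s_k = R(k)·t_k = 2**k*factorial(k + 2).
Verify: 2**k*(2*k + 5)*factorial(k + 2) matches t_k.

s_k = 2**k*factorial(k + 2)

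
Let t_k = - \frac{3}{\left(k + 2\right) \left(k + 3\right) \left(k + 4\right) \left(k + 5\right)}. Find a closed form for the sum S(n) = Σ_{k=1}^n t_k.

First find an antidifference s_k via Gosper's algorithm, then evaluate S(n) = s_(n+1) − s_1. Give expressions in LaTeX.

Step 1: r(k) = (k + 2)/(k + 6).
Take A(k)=k + 2, B(k)=k + 6, C(k)=1.
Need (k + 2)·f(k+1) − (k + 5)·f(k) = 1.
deg f ≤ 3 (via 1,1,0).
Solve for f: f(k) = k*(k**2 + 9*k + 26)/72 (degree 3 ≤ 3).
Certificate R = B(k−1)f/C = k*(k + 5)*(k**2 + 9*k + 26)/72 gives s_k = k*(-k**2 - 9*k - 26)/(24*(k + 2)*(k + 3)*(k + 4)).
Δs = -3/(k**4 + 14*k**3 + 71*k**2 + 154*k + 120), as required.
Telescope: S(n) = s_(n+1) − s_(1) = (-n**3 - 12*n**2 - 47*n - 36)/(24*(n**3 + 12*n**2 + 47*n + 60)) − (-1/40) = n*(-n**2 - 12*n - 47)/(60*(n**3 + 12*n**2 + 47*n + 60)).

S(n) = \frac{n \left(- n^{2} - 12 n - 47\right)}{60 \left(n^{3} + 12 n^{2} + 47 n + 60\right)}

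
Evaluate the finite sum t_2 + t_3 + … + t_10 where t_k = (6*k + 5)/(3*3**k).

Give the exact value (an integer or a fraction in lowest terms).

Σ = 196793/177147

r(k) = (6*k + 11)/(3*(6*k + 5)) after simplifying.
Normal form (A,B,C) = (1/3, 1, k + 5/6).
Key eq: (1/3)·f(k+1) = (1)·f(k) + (k + 5/6).
From deg A=0, deg B=0, deg C=1: d=1.
Solving with deg f ≤ 1: f(k) = -(3*k + 4)/2.
So s_k = (B(k−1)f/C)·t_k = (-3*(3*k + 4)/(6*k + 5))·t_k = (-3*k - 4)/3**k.
Δs = (6*k + 5)/(3*3**k), as required.
Sum = s_(11) − s_(2); s_(11) = -37/177147, s_(2) = -10/9 ⇒ 196793/177147.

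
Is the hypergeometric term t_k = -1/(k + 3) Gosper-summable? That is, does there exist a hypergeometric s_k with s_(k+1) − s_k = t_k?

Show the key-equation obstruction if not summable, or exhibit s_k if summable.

Compute t_(k+1)/t_k: get (k + 3)/(k + 4).
Factor: A=k + 3; B=k + 4; C=1.
Solve (k + 3)·f(k+1) − (k + 3)·f(k) = 1.
Degrees (1,1,0) ⇒ d ≤ 0.
Generic f = c0 gives residual -1; -1 = 0 cannot hold, so t_k is not Gosper-summable.

No. Not Gosper-summable.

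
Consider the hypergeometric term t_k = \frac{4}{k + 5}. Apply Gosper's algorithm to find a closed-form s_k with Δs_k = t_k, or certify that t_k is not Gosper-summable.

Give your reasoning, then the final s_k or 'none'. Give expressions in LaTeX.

Compute t_(k+1)/t_k: get (k + 5)/(k + 6).
Gosper form: A/B · C(k+1)/C(k) with A=k + 5, B=k + 6, C=1.
Solve (k + 5)·f(k+1) − (k + 5)·f(k) = 1.
Degrees (1,1,0) ⇒ d ≤ 0.
Generic f = c0 gives residual -1; -1 = 0 cannot hold, so t_k is not Gosper-summable.

not Gosper-summable; s_k does not exist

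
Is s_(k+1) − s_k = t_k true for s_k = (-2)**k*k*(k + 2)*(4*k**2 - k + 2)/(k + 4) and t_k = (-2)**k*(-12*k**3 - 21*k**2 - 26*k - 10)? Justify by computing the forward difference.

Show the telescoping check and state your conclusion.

Invalid: residual 2*(-2)**k*(12*k**4 + 73*k**3 + 109*k**2 + 116*k + 40)/(k**2 + 9*k + 20) ≠ 0.

s_(k+1) = (-2)**(k + 1)*(k + 1)*(k + 3)*(-k + 4*(k + 1)**2 + 1)/(k + 5)
s_(k+1) − s_k = (-2)**k*(-12*k**5 - 105*k**4 - 309*k**3 - 446*k**2 - 378*k - 120)/(k**2 + 9*k + 20)
(s_(k+1) − s_k) − t_k = 2*(-2)**k*(12*k**4 + 73*k**3 + 109*k**2 + 116*k + 40)/(k**2 + 9*k + 20)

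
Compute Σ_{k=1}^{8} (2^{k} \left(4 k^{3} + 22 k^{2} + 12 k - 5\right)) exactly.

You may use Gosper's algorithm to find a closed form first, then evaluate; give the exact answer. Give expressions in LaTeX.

t_(k+1)/t_k = 2*(4*k**3 + 34*k**2 + 68*k + 33)/(4*k**3 + 22*k**2 + 12*k - 5).
A = 2, B = 1, C = k**3 + 11*k**2/2 + 3*k - 5/4.
f must satisfy (2)·f(k+1) − (1)·f(k) = k**3 + 11*k**2/2 + 3*k - 5/4.
d = 3 from the (0,0,3) case.
Solving with deg f ≤ 3: f(k) = (2*k + 1)*(2*k**2 - 2*k - 1)/4.
Get s_k = R·t_k = 2**k*(4*k**3 - 2*k**2 - 4*k - 1) with R(k) = B(k−1)f(k)/C(k) = (2*k + 1)*(2*k**2 - 2*k - 1)/(4*k**3 + 22*k**2 + 12*k - 5).
s_(k+1) − s_k = 2**k*(4*k**3 + 22*k**2 + 12*k - 5) = t_k.
Evaluate s at k=9 and k=1: 1391104 and -6; difference 1391110.

Σ = 1391110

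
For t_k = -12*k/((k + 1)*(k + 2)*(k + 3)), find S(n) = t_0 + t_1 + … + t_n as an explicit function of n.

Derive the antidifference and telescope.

The ratio is (k + 1)**2/(k*(k + 4)).
Gosper form: A/B · C(k+1)/C(k) with A=k + 1, B=k + 4, C=k.
Key eq: (k + 1)·f(k+1) = (k + 3)·f(k) + (k).
deg f ≤ 2 (via 1,1,1).
Match coefficients ⇒ f(k) = k*(k - 1)/4.
Then R = B(k−1)f/C = (k - 1)*(k + 3)/4, so s_k = R(k)·t_k = 3*k*(1 - k)/((k + 1)*(k + 2)).
s_(k+1) − s_k = -12*k/(k**3 + 6*k**2 + 11*k + 6) = t_k.
Evaluate: s_(n+1) = 3*n*(-n - 1)/(n**2 + 5*n + 6); subtract s_(0) = 0 ⇒ S(n) = 3*n*(-n - 1)/(n**2 + 5*n + 6).

S(n) = 3*n*(-n - 1)/(n**2 + 5*n + 6)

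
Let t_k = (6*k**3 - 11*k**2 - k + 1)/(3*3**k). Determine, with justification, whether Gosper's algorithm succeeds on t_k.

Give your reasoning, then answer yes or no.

Yes. s_k = (-3*k**3 + k**2 - 3*k - 3)/3**k.

The ratio is (-k + 6*(k + 1)**3 - 11*(k + 1)**2)/(3*(6*k**3 - 11*k**2 - k + 1)).
Normal form (A,B,C) = (1/3, 1, k**3 - 11*k**2/6 - k/6 + 1/6).
Key eq: (1/3)·f(k+1) = (1)·f(k) + (k**3 - 11*k**2/6 - k/6 + 1/6).
deg f ≤ 3 (via 0,0,3).
A polynomial solution: f(k) = -(3*k**3 - k**2 + 3*k + 3)/2.
Get s_k = R·t_k = (-3*k**3 + k**2 - 3*k - 3)/3**k with R(k) = B(k−1)f(k)/C(k) = -3*(3*k**3 - k**2 + 3*k + 3)/(6*k**3 - 11*k**2 - k + 1).
Check: Δs_k = (6*k**3 - 11*k**2 - k + 1)/(3*3**k). ✓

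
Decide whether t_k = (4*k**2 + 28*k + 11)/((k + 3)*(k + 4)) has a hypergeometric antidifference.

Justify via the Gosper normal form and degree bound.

Yes. s_k = k*(12*k - 1)/(3*(k + 3)).

Compute t_(k+1)/t_k: get (k + 3)*(28*k + 4*(k + 1)**2 + 39)/((k + 5)*(4*k**2 + 28*k + 11)).
So A=k + 3 and B=k + 5, with C=k**2 + 7*k + 11/4.
Set up (k + 3)·f(k+1) − (k + 4)·f(k) − (k**2 + 7*k + 11/4) = 0.
Degrees (1,1,2) ⇒ d ≤ 2.
A polynomial solution: f(k) = k*(12*k - 1)/12.
R(k) = B(k−1)·f(k)/C(k) = k*(k + 4)*(12*k - 1)/(3*(4*k**2 + 28*k + 11)); s_k = R·t_k = k*(12*k - 1)/(3*(k + 3)).
Verify: (4*k**2 + 28*k + 11)/(k**2 + 7*k + 12) matches t_k.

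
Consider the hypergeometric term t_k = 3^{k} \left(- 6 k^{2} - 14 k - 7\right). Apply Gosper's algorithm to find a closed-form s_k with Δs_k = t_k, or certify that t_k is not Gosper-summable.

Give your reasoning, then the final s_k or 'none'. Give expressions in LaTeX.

s_k = 3^{k} \left(- 3 k^{2} + 2 k - 2\right)

The ratio is 3*(6*k**2 + 26*k + 27)/(6*k**2 + 14*k + 7).
So A=3 and B=1, with C=k**2 + 7*k/3 + 7/6.
f must satisfy (3)·f(k+1) − (1)·f(k) = k**2 + 7*k/3 + 7/6.
deg f ≤ 2 (via 0,0,2).
Coefficient equations give f(k) = (3*k**2 - 2*k + 2)/6.
Get s_k = R·t_k = 3**k*(-3*k**2 + 2*k - 2) with R(k) = B(k−1)f(k)/C(k) = (3*k**2 - 2*k + 2)/(6*k**2 + 14*k + 7).
Δs = 3**k*(-6*k**2 - 14*k - 7), as required.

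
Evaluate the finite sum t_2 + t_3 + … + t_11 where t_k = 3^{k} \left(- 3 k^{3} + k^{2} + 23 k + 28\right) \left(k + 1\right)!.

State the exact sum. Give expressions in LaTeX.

Σ = -311073651131443524

r(k) = 3*(3*k**4 + 14*k**3 - 81*k - 98)/(3*k**3 - k**2 - 23*k - 28) after simplifying.
Factor: A=3*k + 6; B=1; C=k**3 - k**2/3 - 23*k/3 - 28/3.
Set up (3*k + 6)·f(k+1) − (1)·f(k) − (k**3 - k**2/3 - 23*k/3 - 28/3) = 0.
Degrees (1,0,3) ⇒ d ≤ 2.
Solve for f: f(k) = (k**2 - 4*k - 2)/3 (degree 2 ≤ 2).
So s_k = (B(k−1)f/C)·t_k = ((k**2 - 4*k - 2)/(3*k**3 - k**2 - 23*k - 28))·t_k = 3**k*(-k**2 + 4*k + 2)*factorial(k + 1).
s_(k+1) − s_k = 3**k*(-3*k**3 + k**2 + 23*k + 28)*factorial(k + 1) = t_k.
Evaluate s at k=12 and k=2: -311073651131443200 and 324; difference -311073651131443524.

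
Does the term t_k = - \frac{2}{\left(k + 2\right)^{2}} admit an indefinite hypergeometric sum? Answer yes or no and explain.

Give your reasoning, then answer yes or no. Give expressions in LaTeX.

No — t_k has no hypergeometric antidifference.

The ratio is (k + 2)**2/(k + 3)**2.
So A=k**2 + 4*k + 4 and B=k**2 + 6*k + 9, with C=1.
Solve (k**2 + 4*k + 4)·f(k+1) − (k**2 + 4*k + 4)·f(k) = 1.
deg f ≤ 0 (via 2,2,0).
Generic f = c0 gives residual -1; -1 = 0 cannot hold, so t_k is not Gosper-summable.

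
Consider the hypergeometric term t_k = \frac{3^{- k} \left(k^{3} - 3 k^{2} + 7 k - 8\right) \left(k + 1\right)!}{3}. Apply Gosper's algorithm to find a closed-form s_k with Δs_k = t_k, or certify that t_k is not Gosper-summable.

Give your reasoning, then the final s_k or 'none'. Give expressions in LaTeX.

r(k) = (k**4 + 2*k**3 + 4*k**2 + 5*k - 6)/(3*(k**3 - 3*k**2 + 7*k - 8)) after simplifying.
So A=k/3 + 2/3 and B=1, with C=k**3 - 3*k**2 + 7*k - 8.
Set up (k/3 + 2/3)·f(k+1) − (1)·f(k) − (k**3 - 3*k**2 + 7*k - 8) = 0.
From deg A=1, deg B=0, deg C=3: d=2.
Coefficient equations give f(k) = 3*(k**2 - 4*k + 2).
So s_k = (B(k−1)f/C)·t_k = (3*(k**2 - 4*k + 2)/(k**3 - 3*k**2 + 7*k - 8))·t_k = (k**2 - 4*k + 2)*factorial(k + 1)/3**k.
Δs = (k**3 - 3*k**2 + 7*k - 8)*factorial(k + 1)/(3*3**k), as required.

s_k = 3^{- k} \left(k^{2} - 4 k + 2\right) \left(k + 1\right)!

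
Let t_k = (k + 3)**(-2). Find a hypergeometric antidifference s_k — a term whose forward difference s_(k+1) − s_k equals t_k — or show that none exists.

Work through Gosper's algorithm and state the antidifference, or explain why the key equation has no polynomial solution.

no hypergeometric antidifference exists

Ratio r(k) = (k + 3)**2/(k + 4)**2.
Gosper form: A/B · C(k+1)/C(k) with A=k**2 + 6*k + 9, B=k**2 + 8*k + 16, C=1.
Set up (k**2 + 6*k + 9)·f(k+1) − (k**2 + 6*k + 9)·f(k) − (1) = 0.
Bound: deg f ≤ 0.
Generic f = c0 gives residual -1; -1 = 0 cannot hold, so t_k is not Gosper-summable.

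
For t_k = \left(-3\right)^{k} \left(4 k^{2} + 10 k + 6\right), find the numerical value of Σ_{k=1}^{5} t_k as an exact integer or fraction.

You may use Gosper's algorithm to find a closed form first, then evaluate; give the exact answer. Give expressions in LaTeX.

The ratio is 3*(-2*k**2 - 9*k - 10)/(2*k**2 + 5*k + 3).
Normal form (A,B,C) = (-3, 1, k**2 + 5*k/2 + 3/2).
Key eq: (-3)·f(k+1) = (1)·f(k) + (k**2 + 5*k/2 + 3/2).
deg f ≤ 2 (via 0,0,2).
Coefficient equations give f(k) = -k*(k + 1)/4.
Certificate R = B(k−1)f/C = -k/(2*(2*k + 3)) gives s_k = (-3)**k*k*(-k - 1).
Check: Δs_k = 2*(-3)**k*(k + 1)*(2*k + 3). ✓
Telescoping: Σ = s_(6) − s_(1) = -30618 − (6) = -30624.

Σ = -30624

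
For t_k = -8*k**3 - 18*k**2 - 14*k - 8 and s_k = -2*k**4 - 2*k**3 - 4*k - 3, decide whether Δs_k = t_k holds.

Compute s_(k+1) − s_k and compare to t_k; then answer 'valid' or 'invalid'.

s_(k+1) = -4*k - 2*(k + 1)**4 - 2*(k + 1)**3 - 7
s_(k+1) − s_k = -8*k**3 - 18*k**2 - 14*k - 8
(s_(k+1) − s_k) − t_k = 0

valid; difference matches t_k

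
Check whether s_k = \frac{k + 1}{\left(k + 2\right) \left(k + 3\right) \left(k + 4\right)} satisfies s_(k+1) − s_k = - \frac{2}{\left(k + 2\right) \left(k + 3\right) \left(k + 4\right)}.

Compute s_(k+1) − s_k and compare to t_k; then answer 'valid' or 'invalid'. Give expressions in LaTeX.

s_(k+1) = (k + 2)/((k + 3)*(k + 4)*(k + 5))
s_(k+1) − s_k = (-2*k - 1)/(k**4 + 14*k**3 + 71*k**2 + 154*k + 120)
(s_(k+1) − s_k) − t_k = 9/(k**4 + 14*k**3 + 71*k**2 + 154*k + 120)

Invalid: residual \frac{9}{k^{4} + 14 k^{3} + 71 k^{2} + 154 k + 120} ≠ 0.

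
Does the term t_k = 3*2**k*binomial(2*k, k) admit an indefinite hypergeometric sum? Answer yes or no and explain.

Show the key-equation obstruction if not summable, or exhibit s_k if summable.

No — t_k has no hypergeometric antidifference.

r(k) = 4*(2*k + 1)/(k + 1) after simplifying.
Take A(k)=8*k + 4, B(k)=k + 1, C(k)=1.
Key eq: (8*k + 4)·f(k+1) = (k)·f(k) + (1).
d = -1 from the (1,1,0) case.
d = -1 < 0 ⇒ no nonzero polynomial f; not summable.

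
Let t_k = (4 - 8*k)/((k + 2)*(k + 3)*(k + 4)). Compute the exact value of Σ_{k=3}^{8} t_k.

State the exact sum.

Step 1: r(k) = (k + 2)*(2*k + 1)/((k + 5)*(2*k - 1)).
Normal form (A,B,C) = (k + 2, k + 5, k - 1/2).
Need (k + 2)·f(k+1) − (k + 4)·f(k) = k - 1/2.
Bound: deg f ≤ 2.
Coefficient equations give f(k) = k*(k - 3)/8.
Certificate R = B(k−1)f/C = k*(k - 3)*(k + 4)/(4*(2*k - 1)) gives s_k = -k*(k - 3)/((k + 2)*(k + 3)).
Δs = 4*(1 - 2*k)/(k**3 + 9*k**2 + 26*k + 24), as required.
Telescoping: Σ = s_(9) − s_(3) = -9/22 − (0) = -9/22.

Σ = -9/22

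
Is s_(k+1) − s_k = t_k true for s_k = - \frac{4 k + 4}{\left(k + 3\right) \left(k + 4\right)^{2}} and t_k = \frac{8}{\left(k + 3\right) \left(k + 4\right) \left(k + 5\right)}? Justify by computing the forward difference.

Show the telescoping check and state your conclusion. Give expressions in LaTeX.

s_(k+1) = 4*(-k - 2)/((k + 4)*(k + 5)**2)
s_(k+1) − s_k = 4*(2*k**2 + 9*k + 1)/(k**5 + 21*k**4 + 175*k**3 + 723*k**2 + 1480*k + 1200)
(s_(k+1) − s_k) − t_k = 12*(-3*k - 13)/(k**5 + 21*k**4 + 175*k**3 + 723*k**2 + 1480*k + 1200)

Invalid: residual \frac{12 \left(- 3 k - 13\right)}{k^{5} + 21 k^{4} + 175 k^{3} + 723 k^{2} + 1480 k + 1200} ≠ 0.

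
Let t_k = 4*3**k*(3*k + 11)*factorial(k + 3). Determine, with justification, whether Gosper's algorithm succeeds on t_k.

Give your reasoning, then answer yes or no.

Compute t_(k+1)/t_k: get 3*(k + 4)*(3*k + 14)/(3*k + 11).
So A=3*k + 12 and B=1, with C=k + 11/3.
Key eq: (3*k + 12)·f(k+1) = (1)·f(k) + (k + 11/3).
Bound: deg f ≤ 0.
Solve for f: f(k) = 1/3 (degree 0 ≤ 0).
Then R = B(k−1)f/C = 1/(3*k + 11), so s_k = R(k)·t_k = 4*3**k*factorial(k + 3).
s_(k+1) − s_k = 4*3**k*(3*k + 11)*factorial(k + 3) = t_k.

Yes. s_k = 4*3**k*factorial(k + 3).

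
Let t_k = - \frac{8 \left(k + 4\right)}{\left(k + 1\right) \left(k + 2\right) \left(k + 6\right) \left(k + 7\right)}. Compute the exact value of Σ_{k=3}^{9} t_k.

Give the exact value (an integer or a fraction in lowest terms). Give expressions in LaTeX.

Step 1: r(k) = (k + 1)*(k + 5)*(k + 6)/((k + 3)*(k + 4)*(k + 8)).
Gosper form: A/B · C(k+1)/C(k) with A=k + 1, B=k + 8, C=k**4 + 16*k**3 + 95*k**2 + 248*k + 240.
Key eq: (k + 1)·f(k+1) = (k + 7)·f(k) + (k**4 + 16*k**3 + 95*k**2 + 248*k + 240).
Degrees (1,1,4) ⇒ d ≤ 6.
A polynomial solution: f(k) = k*(k + 2)*(k + 3)*(k + 4)*(k + 5)*(k + 7)/12.
Certificate R = B(k−1)f/C = k*(k + 2)*(k + 7)**2/(12*(k + 4)) gives s_k = 2*k*(-k - 7)/(3*(k**2 + 7*k + 6)).
Verify: 8*(-k - 4)/(k**4 + 16*k**3 + 83*k**2 + 152*k + 84) matches t_k.
Evaluate s at k=10 and k=3: -85/132 and -5/9; difference -35/396.

Σ = -35/396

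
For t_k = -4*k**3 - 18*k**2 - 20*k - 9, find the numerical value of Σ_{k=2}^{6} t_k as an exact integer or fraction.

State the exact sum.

Step 1: r(k) = (4*k**3 + 30*k**2 + 68*k + 51)/(4*k**3 + 18*k**2 + 20*k + 9).
Gosper form: A/B · C(k+1)/C(k) with A=1, B=1, C=k**3 + 9*k**2/2 + 5*k + 9/4.
Key eq: (1)·f(k+1) = (1)·f(k) + (k**3 + 9*k**2/2 + 5*k + 9/4).
deg f ≤ 4 (via 0,0,3).
Coefficient equations give f(k) = k*(k**3 + 4*k**2 + 2*k + 2)/4.
Get s_k = R·t_k = k*(-k**3 - 4*k**2 - 2*k - 2) with R(k) = B(k−1)f(k)/C(k) = k*(k**3 + 4*k**2 + 2*k + 2)/(4*k**3 + 18*k**2 + 20*k + 9).
Check: Δs_k = -4*k**3 - 18*k**2 - 20*k - 9. ✓
Telescoping: Σ = s_(7) − s_(2) = -3885 − (-60) = -3825.

Σ = -3825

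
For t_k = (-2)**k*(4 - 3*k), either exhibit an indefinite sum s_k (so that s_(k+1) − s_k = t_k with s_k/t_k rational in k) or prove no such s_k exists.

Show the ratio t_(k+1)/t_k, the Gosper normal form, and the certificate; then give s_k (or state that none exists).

Step 1: r(k) = 2*(1 - 3*k)/(3*k - 4).
Factor: A=-2; B=1; C=k - 4/3.
Key eq: (-2)·f(k+1) = (1)·f(k) + (k - 4/3).
d = 1 from the (0,0,1) case.
Match coefficients ⇒ f(k) = -(k - 2)/3.
Certificate R = B(k−1)f/C = -(k - 2)/(3*k - 4) gives s_k = (-2)**k*(k - 2).
Check: Δs_k = (-2)**k*(4 - 3*k). ✓

s_k = (-2)**k*(k - 2)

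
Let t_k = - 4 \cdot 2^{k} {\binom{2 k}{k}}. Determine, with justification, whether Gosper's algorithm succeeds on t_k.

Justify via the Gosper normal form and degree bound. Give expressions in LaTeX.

r(k) = 4*(2*k + 1)/(k + 1) after simplifying.
Normal form (A,B,C) = (8*k + 4, k + 1, 1).
Solve (8*k + 4)·f(k+1) − (k)·f(k) = 1.
Degrees (1,1,0) ⇒ d ≤ -1.
deg f ≤ -1 is impossible — no certificate.

No; the degree bound rules out any f.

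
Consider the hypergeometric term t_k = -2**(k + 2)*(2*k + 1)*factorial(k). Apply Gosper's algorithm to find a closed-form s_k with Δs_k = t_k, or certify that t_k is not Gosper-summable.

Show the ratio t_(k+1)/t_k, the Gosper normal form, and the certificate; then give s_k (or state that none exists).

s_k = -2**(k + 2)*factorial(k)

Compute t_(k+1)/t_k: get 2*(k + 1)*(2*k + 3)/(2*k + 1).
Gosper form: A/B · C(k+1)/C(k) with A=2*k + 2, B=1, C=k + 1/2.
Need (2*k + 2)·f(k+1) − (1)·f(k) = k + 1/2.
deg f ≤ 0 (via 1,0,1).
A polynomial solution: f(k) = 1/2.
Then R = B(k−1)f/C = 1/(2*k + 1), so s_k = R(k)·t_k = -2**(k + 2)*factorial(k).
Check: Δs_k = -2**(k + 2)*(2*k + 1)*factorial(k). ✓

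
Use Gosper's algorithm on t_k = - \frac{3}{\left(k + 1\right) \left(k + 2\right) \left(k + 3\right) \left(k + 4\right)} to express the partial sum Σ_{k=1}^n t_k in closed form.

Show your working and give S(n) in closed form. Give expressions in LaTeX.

Compute t_(k+1)/t_k: get (k + 1)/(k + 5).
Factor: A=k + 1; B=k + 5; C=1.
Key eq: (k + 1)·f(k+1) = (k + 4)·f(k) + (1).
d = 3 from the (1,1,0) case.
A polynomial solution: f(k) = k*(k**2 + 6*k + 11)/18.
So s_k = (B(k−1)f/C)·t_k = (k*(k + 4)*(k**2 + 6*k + 11)/18)·t_k = k*(-k**2 - 6*k - 11)/(6*(k + 1)*(k + 2)*(k + 3)).
s_(k+1) − s_k = -3/(k**4 + 10*k**3 + 35*k**2 + 50*k + 24) = t_k.
Σ_(k=1)^n t_k = s_(n+1) − s_(1) = ((-n**3 - 9*n**2 - 26*n - 18)/(6*(n**3 + 9*n**2 + 26*n + 24))) − (-1/8), i.e. n*(-n**2 - 9*n - 26)/(24*(n**3 + 9*n**2 + 26*n + 24)).

S(n) = \frac{n \left(- n^{2} - 9 n - 26\right)}{24 \left(n^{3} + 9 n^{2} + 26 n + 24\right)}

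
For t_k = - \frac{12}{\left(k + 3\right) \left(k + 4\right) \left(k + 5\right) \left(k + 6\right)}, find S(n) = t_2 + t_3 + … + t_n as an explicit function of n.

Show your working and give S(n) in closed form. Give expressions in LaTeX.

Compute t_(k+1)/t_k: get (k + 3)/(k + 7).
Take A(k)=k + 3, B(k)=k + 7, C(k)=1.
Need (k + 3)·f(k+1) − (k + 6)·f(k) = 1.
d = 3 from the (1,1,0) case.
Solve for f: f(k) = k*(k**2 + 12*k + 47)/180 (degree 3 ≤ 3).
Get s_k = R·t_k = k*(-k**2 - 12*k - 47)/(15*(k + 3)*(k + 4)*(k + 5)) with R(k) = B(k−1)f(k)/C(k) = k*(k + 6)*(k**2 + 12*k + 47)/180.
Δs = -12/(k**4 + 18*k**3 + 119*k**2 + 342*k + 360), as required.
Σ_(k=2)^n t_k = s_(n+1) − s_(2) = ((-n**3 - 15*n**2 - 74*n - 60)/(15*(n**3 + 15*n**2 + 74*n + 120))) − (-1/21), i.e. 2*(-n**3 - 15*n**2 - 74*n + 90)/(105*(n**3 + 15*n**2 + 74*n + 120)).

S(n) = \frac{2 \left(- n^{3} - 15 n^{2} - 74 n + 90\right)}{105 \left(n^{3} + 15 n^{2} + 74 n + 120\right)}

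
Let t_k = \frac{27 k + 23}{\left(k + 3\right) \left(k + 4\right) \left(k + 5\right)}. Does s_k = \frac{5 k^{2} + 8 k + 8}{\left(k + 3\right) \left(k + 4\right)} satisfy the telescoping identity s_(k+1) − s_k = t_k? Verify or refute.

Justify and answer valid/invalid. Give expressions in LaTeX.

s_(k+1) = (8*k + 5*(k + 1)**2 + 16)/((k + 4)*(k + 5))
s_(k+1) − s_k = (27*k + 23)/(k**3 + 12*k**2 + 47*k + 60)
(s_(k+1) − s_k) − t_k = 0

valid; difference matches t_k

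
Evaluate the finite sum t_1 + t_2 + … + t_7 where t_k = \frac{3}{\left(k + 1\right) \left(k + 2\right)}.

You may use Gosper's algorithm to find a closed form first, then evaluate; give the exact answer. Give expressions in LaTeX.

Ratio r(k) = (k + 1)/(k + 3).
Take A(k)=k + 1, B(k)=k + 3, C(k)=1.
Set up (k + 1)·f(k+1) − (k + 2)·f(k) − (1) = 0.
From deg A=1, deg B=1, deg C=0: d=1.
Coefficient equations give f(k) = k.
R(k) = B(k−1)·f(k)/C(k) = k*(k + 2); s_k = R·t_k = 3*k/(k + 1).
s_(k+1) − s_k = 3/(k**2 + 3*k + 2) = t_k.
Evaluate s at k=8 and k=1: 8/3 and 3/2; difference 7/6.

Σ = 7/6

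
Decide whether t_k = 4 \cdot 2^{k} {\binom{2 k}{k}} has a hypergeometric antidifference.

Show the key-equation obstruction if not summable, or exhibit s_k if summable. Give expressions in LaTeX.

Step 1: r(k) = 4*(2*k + 1)/(k + 1).
So A=8*k + 4 and B=k + 1, with C=1.
Solve (8*k + 4)·f(k+1) − (k)·f(k) = 1.
d = -1 from the (1,1,0) case.
Negative degree bound (-1): no f exists, t_k not Gosper-summable.

No — t_k has no hypergeometric antidifference.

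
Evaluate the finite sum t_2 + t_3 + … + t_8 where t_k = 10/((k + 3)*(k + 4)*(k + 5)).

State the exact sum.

Σ = 7/52

Step 1: r(k) = (k + 3)/(k + 6).
Factor: A=k + 3; B=k + 6; C=1.
Key eq: (k + 3)·f(k+1) = (k + 5)·f(k) + (1).
Degrees (1,1,0) ⇒ d ≤ 2.
Solving with deg f ≤ 2: f(k) = k*(k + 7)/24.
Then R = B(k−1)f/C = k*(k + 5)*(k + 7)/24, so s_k = R(k)·t_k = 5*k*(k + 7)/(12*(k + 3)*(k + 4)).
s_(k+1) − s_k = 10/(k**3 + 12*k**2 + 47*k + 60) = t_k.
Σ_(k=2)^(8) t_k = s_(9) − s_(2) = 5/13 − (1/4) = 7/52.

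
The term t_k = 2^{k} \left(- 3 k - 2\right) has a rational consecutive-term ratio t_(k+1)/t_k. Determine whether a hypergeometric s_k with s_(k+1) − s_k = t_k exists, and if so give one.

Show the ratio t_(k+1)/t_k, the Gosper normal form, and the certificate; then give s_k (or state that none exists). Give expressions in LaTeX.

s_k = 2^{k} \left(4 - 3 k\right)

Compute t_(k+1)/t_k: get 2*(3*k + 5)/(3*k + 2).
A = 2, B = 1, C = k + 2/3.
Need (2)·f(k+1) − (1)·f(k) = k + 2/3.
From deg A=0, deg B=0, deg C=1: d=1.
Solving with deg f ≤ 1: f(k) = (3*k - 4)/3.
R(k) = B(k−1)·f(k)/C(k) = (3*k - 4)/(3*k + 2); s_k = R·t_k = 2**k*(4 - 3*k).
Δs = 2**k*(-3*k - 2), as required.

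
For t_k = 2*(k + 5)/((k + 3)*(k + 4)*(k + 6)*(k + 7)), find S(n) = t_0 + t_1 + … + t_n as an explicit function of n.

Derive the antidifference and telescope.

r(k) = (k + 3)*(k + 6)**2/((k + 5)**2*(k + 8)) after simplifying.
So A=k + 3 and B=k + 8, with C=k**2 + 10*k + 25.
Set up (k + 3)·f(k+1) − (k + 7)·f(k) − (k**2 + 10*k + 25) = 0.
From deg A=1, deg B=1, deg C=2: d=4.
Match coefficients ⇒ f(k) = k*(k + 4)*(k + 5)*(k + 9)/36.
Then R = B(k−1)f/C = k*(k + 4)*(k + 7)*(k + 9)/(36*(k + 5)), so s_k = R(k)·t_k = k*(k + 9)/(18*(k**2 + 9*k + 18)).
Δs = 2*(k + 5)/(k**4 + 20*k**3 + 145*k**2 + 450*k + 504), as required.
Σ_(k=0)^n t_k = s_(n+1) − s_(0) = ((n**2 + 11*n + 10)/(18*(n**2 + 11*n + 28))) − (0), i.e. (n**2 + 11*n + 10)/(18*(n**2 + 11*n + 28)).

S(n) = (n**2 + 11*n + 10)/(18*(n**2 + 11*n + 28))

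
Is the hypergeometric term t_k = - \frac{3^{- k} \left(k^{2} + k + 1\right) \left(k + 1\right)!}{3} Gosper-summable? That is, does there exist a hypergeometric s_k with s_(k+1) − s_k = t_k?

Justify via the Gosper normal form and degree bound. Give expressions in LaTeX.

Compute t_(k+1)/t_k: get (k + 2)*(k + (k + 1)**2 + 2)/(3*(k**2 + k + 1)).
Factor: A=k/3 + 2/3; B=1; C=k**2 + k + 1.
Set up (k/3 + 2/3)·f(k+1) − (1)·f(k) − (k**2 + k + 1) = 0.
Bound: deg f ≤ 1.
Solving with deg f ≤ 1: f(k) = 3*(k + 1).
R(k) = B(k−1)·f(k)/C(k) = 3*(k + 1)/(k**2 + k + 1); s_k = R·t_k = -(k + 1)*factorial(k + 1)/3**k.
Check: Δs_k = -(k**2 + k + 1)*factorial(k + 1)/(3*3**k). ✓

Yes. s_k = - 3^{- k} \left(k + 1\right) \left(k + 1\right)!.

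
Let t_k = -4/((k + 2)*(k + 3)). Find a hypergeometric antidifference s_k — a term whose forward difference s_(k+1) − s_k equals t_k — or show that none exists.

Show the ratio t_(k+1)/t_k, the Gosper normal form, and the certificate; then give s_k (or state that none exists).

s_k = -2*k/(k + 2)

The ratio is (k + 2)/(k + 4).
Normal form (A,B,C) = (k + 2, k + 4, 1).
Solve (k + 2)·f(k+1) − (k + 3)·f(k) = 1.
From deg A=1, deg B=1, deg C=0: d=1.
Solving with deg f ≤ 1: f(k) = k/2.
Certificate R = B(k−1)f/C = k*(k + 3)/2 gives s_k = -2*k/(k + 2).
Check: Δs_k = -4/(k**2 + 5*k + 6). ✓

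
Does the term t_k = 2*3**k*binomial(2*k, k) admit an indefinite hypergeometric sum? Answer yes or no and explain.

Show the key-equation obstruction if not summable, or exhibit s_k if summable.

The ratio is 6*(2*k + 1)/(k + 1).
Normal form (A,B,C) = (12*k + 6, k + 1, 1).
Solve (12*k + 6)·f(k+1) − (k)·f(k) = 1.
From deg A=1, deg B=1, deg C=0: d=-1.
d = -1 < 0 ⇒ no nonzero polynomial f; not summable.

No — negative degree bound, so no certificate f.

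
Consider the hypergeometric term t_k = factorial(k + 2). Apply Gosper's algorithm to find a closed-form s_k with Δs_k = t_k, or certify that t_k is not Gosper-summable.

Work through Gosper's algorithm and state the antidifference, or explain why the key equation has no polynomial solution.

none — t_k is not Gosper-summable

t_(k+1)/t_k = k + 3.
Gosper form: A/B · C(k+1)/C(k) with A=k + 3, B=1, C=1.
Need (k + 3)·f(k+1) − (1)·f(k) = 1.
Bound: deg f ≤ -1.
deg f ≤ -1 is impossible — no certificate.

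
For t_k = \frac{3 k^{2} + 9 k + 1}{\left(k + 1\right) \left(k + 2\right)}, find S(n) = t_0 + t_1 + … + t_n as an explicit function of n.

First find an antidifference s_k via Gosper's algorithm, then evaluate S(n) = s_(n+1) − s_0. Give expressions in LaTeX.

The ratio is (k + 1)*(9*k + 3*(k + 1)**2 + 10)/((k + 3)*(3*k**2 + 9*k + 1)).
A = k + 1, B = k + 3, C = k**2 + 3*k + 1/3.
Need (k + 1)·f(k+1) − (k + 2)·f(k) = k**2 + 3*k + 1/3.
Degrees (1,1,2) ⇒ d ≤ 2.
Match coefficients ⇒ f(k) = k*(3*k - 2)/3.
Get s_k = R·t_k = k*(3*k - 2)/(k + 1) with R(k) = B(k−1)f(k)/C(k) = k*(k + 2)*(3*k - 2)/(3*k**2 + 9*k + 1).
s_(k+1) − s_k = (3*k**2 + 9*k + 1)/(k**2 + 3*k + 2) = t_k.
s_(n+1) = (3*n**2 + 4*n + 1)/(n + 2) and s_(0) = 0, so S(n) = (3*n**2 + 4*n + 1)/(n + 2).

S(n) = \frac{3 n^{2} + 4 n + 1}{n + 2}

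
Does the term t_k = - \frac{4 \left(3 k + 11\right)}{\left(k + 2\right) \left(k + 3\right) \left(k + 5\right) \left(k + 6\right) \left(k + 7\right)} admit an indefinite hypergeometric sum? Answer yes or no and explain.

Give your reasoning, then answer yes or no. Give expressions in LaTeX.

The ratio is (k + 2)*(k + 5)*(3*k + 14)/((k + 4)*(k + 8)*(3*k + 11)).
Take A(k)=k + 2, B(k)=k + 8, C(k)=k**2 + 23*k/3 + 44/3.
Key eq: (k + 2)·f(k+1) = (k + 7)·f(k) + (k**2 + 23*k/3 + 44/3).
Degrees (1,1,2) ⇒ d ≤ 5.
Solve for f: f(k) = k*(k + 3)*(k + 4)*(k**2 + 13*k + 52)/180 (degree 5 ≤ 5).
R(k) = B(k−1)·f(k)/C(k) = k*(k + 3)*(k + 7)*(k**2 + 13*k + 52)/(60*(3*k + 11)); s_k = R·t_k = k*(-k**2 - 13*k - 52)/(15*(k**3 + 13*k**2 + 52*k + 60)).
Verify: 4*(-3*k - 11)/(k**5 + 23*k**4 + 203*k**3 + 853*k**2 + 1692*k + 1260) matches t_k.

Yes. s_k = \frac{k \left(- k^{2} - 13 k - 52\right)}{15 \left(k^{3} + 13 k^{2} + 52 k + 60\right)}.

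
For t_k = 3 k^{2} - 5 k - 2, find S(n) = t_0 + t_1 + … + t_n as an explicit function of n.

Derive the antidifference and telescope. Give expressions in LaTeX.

S(n) = n^{3} - n^{2} - 4 n - 2

Compute t_(k+1)/t_k: get (3*k**2 + k - 4)/(3*k**2 - 5*k - 2).
Normal form (A,B,C) = (1, 1, k**2 - 5*k/3 - 2/3).
Key eq: (1)·f(k+1) = (1)·f(k) + (k**2 - 5*k/3 - 2/3).
deg f ≤ 3 (via 0,0,2).
Match coefficients ⇒ f(k) = k*(k**2 - 4*k + 1)/3.
R(k) = B(k−1)·f(k)/C(k) = k*(k**2 - 4*k + 1)/((k - 2)*(3*k + 1)); s_k = R·t_k = k*(k**2 - 4*k + 1).
Verify: 3*k**2 - 5*k - 2 matches t_k.
Telescope: S(n) = s_(n+1) − s_(0) = n**3 - n**2 - 4*n - 2 − (0) = n**3 - n**2 - 4*n - 2.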